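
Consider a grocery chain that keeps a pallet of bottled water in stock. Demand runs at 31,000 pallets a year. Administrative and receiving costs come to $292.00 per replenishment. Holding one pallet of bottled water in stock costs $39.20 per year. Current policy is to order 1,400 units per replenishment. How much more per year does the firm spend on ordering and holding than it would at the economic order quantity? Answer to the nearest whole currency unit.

Extra cost ≈ $7,266 per year

EOQ = √(2DS/H) = √(2 × 31,000 × 292 / 39.2) ≈ 679.59.
Cost at Q* = (D/Q*)S + (Q*/2)H = √(2DSH) ≈ $26,639.76.
Cost at Q = 1,400: (31,000/1,400)×292 + (1,400/2)×39.2 = $6,465.71 + $27,440.00 = $33,905.71.
Excess = $33,905.71 − $26,639.76 = $7,265.95.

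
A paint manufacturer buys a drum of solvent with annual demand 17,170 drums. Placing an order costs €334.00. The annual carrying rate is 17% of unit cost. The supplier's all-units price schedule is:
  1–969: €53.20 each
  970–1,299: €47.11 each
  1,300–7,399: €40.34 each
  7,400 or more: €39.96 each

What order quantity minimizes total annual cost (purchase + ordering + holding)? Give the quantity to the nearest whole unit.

Holding cost per unit per year at price C is H = 0.17·C.
Evaluate total cost at each tier's feasible EOQ or, if the EOQ is below the tier, at the tier's minimum quantity.
Tier 1 (€53.20): EOQ = 1126.1 exceeds tier's upper bound 969, so this tier is dominated.
EOQ at €47.11 = 1196.7 (feasible in tier 2): TC = 17,170×€47.11 + (17,170/1196.7)×334 + (1196.7/2)×0.17×€47.11 = €818,462.87.
EOQ at €40.34 = 1293.2 < 1300, so use break Q=1300: TC = 17,170×€40.34 + (17,170/1300.0)×334 + (1300.0/2)×0.17×€40.34 = €701,506.74.
EOQ at €39.96 = 1299.4 < 7400, so use break Q=7400: TC = 17,170×€39.96 + (17,170/7400.0)×334 + (7400.0/2)×0.17×€39.96 = €712,023.01.
Lowest total cost is €701,506.74 at Q = 1300.0.

Q* ≈ 1,300 drums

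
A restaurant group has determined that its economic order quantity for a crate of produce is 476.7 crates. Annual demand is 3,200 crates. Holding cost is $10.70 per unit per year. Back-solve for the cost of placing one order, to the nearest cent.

Invert the EOQ relation Q*² = 2DS/H.
From Q* = √(2DS/H): S = Q*²H / (2D) = 476.7² × 10.7 / (2 × 3,200) = 379.9217.

S ≈ $379.92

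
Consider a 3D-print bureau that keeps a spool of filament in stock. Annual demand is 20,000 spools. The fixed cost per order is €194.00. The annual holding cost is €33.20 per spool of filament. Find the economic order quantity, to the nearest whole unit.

EOQ = √(2DS / H) = √(2 × 20,000 × 194 / 33.2).
= √(7,760,000 / 33.2) = √233,734.9398 ≈ 483.461.

Q* ≈ 483 spools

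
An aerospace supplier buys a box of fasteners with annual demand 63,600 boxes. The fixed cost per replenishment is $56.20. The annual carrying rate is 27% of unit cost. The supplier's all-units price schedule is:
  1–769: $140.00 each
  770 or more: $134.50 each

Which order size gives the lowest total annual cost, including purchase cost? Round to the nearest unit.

Q* ≈ 770 boxes

Holding cost per unit per year at price C is H = 0.27·C.
Candidates are each tier's EOQ (if it falls in that tier) and each price-break quantity.
EOQ at $140.00 = 434.9 (feasible in tier 1): TC = 63,600×$140.00 + (63,600/434.9)×56.2 + (434.9/2)×0.27×$140.00 = $8,920,438.33.
EOQ at $134.50 = 443.7 < 770, so use break Q=770: TC = 63,600×$134.50 + (63,600/770.0)×56.2 + (770.0/2)×0.27×$134.50 = $8,572,823.25.
Lowest total cost is $8,572,823.25 at Q = 770.0.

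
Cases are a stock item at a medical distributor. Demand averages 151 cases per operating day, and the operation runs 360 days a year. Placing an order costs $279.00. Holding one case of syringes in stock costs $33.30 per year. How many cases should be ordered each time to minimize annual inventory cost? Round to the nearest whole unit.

Annual demand D = 151 × 360 = 54,360.
EOQ = √(2DS / H) = √(2 × 54,360 × 279 / 33.3).
= √(30,332,880 / 33.3) = √910,897.2973 ≈ 954.409.

Q* ≈ 954 cases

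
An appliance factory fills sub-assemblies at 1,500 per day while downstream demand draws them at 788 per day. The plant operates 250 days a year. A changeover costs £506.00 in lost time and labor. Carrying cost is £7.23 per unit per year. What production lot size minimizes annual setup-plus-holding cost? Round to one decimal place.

Annual demand D = 788 × 250 = 197,000.
Production build-up factor (1 − d/p) = 1 − 788/1,500 = 0.4747.
Q* = √(2DS / (H(1 − d/p))) = √(2 × 197,000 × 506 / (7.23 × 0.4747)).
= √(199,364,000 / 3.4318) ≈ 7621.840.

Q* ≈ 7,621.8 sub-assemblies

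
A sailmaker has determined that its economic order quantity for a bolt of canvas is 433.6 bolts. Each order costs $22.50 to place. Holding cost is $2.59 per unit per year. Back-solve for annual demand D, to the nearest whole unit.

The basic EOQ model gives Q* = √(2DS/H); rearrange for the unknown.
From Q* = √(2DS/H): D = Q*²H / (2S) = 433.6² × 2.59 / (2 × 22.5) = 10820.960.

D ≈ 10,821 bolts per year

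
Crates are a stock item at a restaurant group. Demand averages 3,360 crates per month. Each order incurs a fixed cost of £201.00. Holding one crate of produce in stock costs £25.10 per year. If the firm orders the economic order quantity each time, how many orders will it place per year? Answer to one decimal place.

Annual demand D = 3,360 × 12 = 40,320.
EOQ = √(2DS/H) = √(2 × 40,320 × 201 / 25.1) ≈ 803.59.
Orders per year = D / Q* = 40,320 / 803.59 ≈ 50.175.

N ≈ 50.2 orders per year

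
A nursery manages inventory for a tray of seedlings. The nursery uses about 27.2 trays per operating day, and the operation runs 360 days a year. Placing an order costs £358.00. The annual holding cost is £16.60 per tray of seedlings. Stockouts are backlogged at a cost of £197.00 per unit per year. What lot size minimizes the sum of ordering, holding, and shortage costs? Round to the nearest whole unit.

Q* ≈ 677 trays

Annual demand D = 27.2 × 360 = 9,792.
With planned backorders, Q* = √(2DS/H) · √((H+B)/B).
√(2DS/H) = √(2 × 9,792 × 358 / 16.6) = 649.887.
√((H+B)/B) = √((16.6+197)/197) = 1.0413.
Q* ≈ 676.715.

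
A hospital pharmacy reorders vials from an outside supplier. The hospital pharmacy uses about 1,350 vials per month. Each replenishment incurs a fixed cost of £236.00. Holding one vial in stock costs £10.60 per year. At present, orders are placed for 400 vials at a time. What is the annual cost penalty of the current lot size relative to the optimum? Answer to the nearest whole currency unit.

Annual demand D = 1,350 × 12 = 16,200.
EOQ = √(2DS/H) = √(2 × 16,200 × 236 / 10.6) ≈ 849.33.
Cost at Q* = (D/Q*)S + (Q*/2)H = √(2DSH) ≈ £9,002.88.
Cost at Q = 400: (16,200/400)×236 + (400/2)×10.6 = £9,558.00 + £2,120.00 = £11,678.00.
Excess = £11,678.00 − £9,002.88 = £2,675.12.

Extra cost ≈ £2,675 per year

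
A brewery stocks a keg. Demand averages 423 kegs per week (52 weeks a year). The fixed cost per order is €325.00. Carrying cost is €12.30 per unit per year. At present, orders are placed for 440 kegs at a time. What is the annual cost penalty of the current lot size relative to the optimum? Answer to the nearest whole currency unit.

Extra cost ≈ €5,692 per year

Annual demand D = 423 × 52 = 21,996.
EOQ = √(2DS/H) = √(2 × 21,996 × 325 / 12.3) ≈ 1078.14.
Cost at Q* = (D/Q*)S + (Q*/2)H = √(2DSH) ≈ €13,261.15.
Cost at Q = 440: (21,996/440)×325 + (440/2)×12.3 = €16,247.05 + €2,706.00 = €18,953.05.
Excess = €18,953.05 − €13,261.15 = €5,691.90.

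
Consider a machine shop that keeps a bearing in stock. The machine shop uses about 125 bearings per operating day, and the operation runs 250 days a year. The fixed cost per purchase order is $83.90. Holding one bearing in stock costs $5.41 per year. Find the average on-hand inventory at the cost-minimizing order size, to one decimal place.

Annual demand D = 125 × 250 = 31,250.
EOQ = √(2DS/H) = √(2 × 31,250 × 83.9 / 5.41) ≈ 984.52.
Average inventory = Q*/2 ≈ 984.52 / 2 = 492.258.

Average inventory ≈ 492.3 bearings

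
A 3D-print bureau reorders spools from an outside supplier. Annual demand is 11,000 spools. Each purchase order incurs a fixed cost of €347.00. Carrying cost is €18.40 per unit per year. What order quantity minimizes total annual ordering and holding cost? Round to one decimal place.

Q* ≈ 644.1 spools

EOQ = √(2DS / H) = √(2 × 11,000 × 347 / 18.4).
= √(7,634,000 / 18.4) = √414,891.3043 ≈ 644.121.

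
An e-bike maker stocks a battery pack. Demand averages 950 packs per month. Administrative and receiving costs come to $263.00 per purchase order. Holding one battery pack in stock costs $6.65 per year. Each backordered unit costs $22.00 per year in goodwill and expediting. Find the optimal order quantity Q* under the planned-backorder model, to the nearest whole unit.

Annual demand D = 950 × 12 = 11,400.
With planned backorders, Q* = √(2DS/H) · √((H+B)/B).
√(2DS/H) = √(2 × 11,400 × 263 / 6.65) = 949.586.
√((H+B)/B) = √((6.65+22)/22) = 1.1412.
Q* ≈ 1083.641.

Q* ≈ 1,084 packs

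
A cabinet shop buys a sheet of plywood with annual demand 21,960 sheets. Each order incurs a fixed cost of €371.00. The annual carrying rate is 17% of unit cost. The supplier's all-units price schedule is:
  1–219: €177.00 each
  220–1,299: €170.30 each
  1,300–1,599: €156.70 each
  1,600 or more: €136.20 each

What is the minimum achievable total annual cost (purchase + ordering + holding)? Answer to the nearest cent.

TC* ≈ €3,014,567.17

Holding cost per unit per year at price C is H = 0.17·C.
For each price level, check whether its EOQ is feasible; otherwise the best quantity at that price is the breakpoint.
Tier 1 (€177.00): EOQ = 735.9 exceeds tier's upper bound 219, so this tier is dominated.
EOQ at €170.30 = 750.2 (feasible in tier 2): TC = 21,960×€170.30 + (21,960/750.2)×371 + (750.2/2)×0.17×€170.30 = €3,761,507.50.
EOQ at €156.70 = 782.1 < 1300, so use break Q=1300: TC = 21,960×€156.70 + (21,960/1300.0)×371 + (1300.0/2)×0.17×€156.70 = €3,464,714.40.
EOQ at €136.20 = 838.9 < 1600, so use break Q=1600: TC = 21,960×€136.20 + (21,960/1600.0)×371 + (1600.0/2)×0.17×€136.20 = €3,014,567.17.
Lowest total cost among the candidates is at Q = 1600.0.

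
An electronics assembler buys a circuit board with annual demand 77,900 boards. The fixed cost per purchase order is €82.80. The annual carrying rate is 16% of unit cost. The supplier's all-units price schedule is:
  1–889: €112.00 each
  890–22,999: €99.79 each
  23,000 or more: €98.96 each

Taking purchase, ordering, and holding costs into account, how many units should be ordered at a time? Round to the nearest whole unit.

Q* ≈ 899 boards

Holding cost per unit per year at price C is H = 0.16·C.
Candidates are each tier's EOQ (if it falls in that tier) and each price-break quantity.
EOQ at €112.00 = 848.5 (feasible in tier 1): TC = 77,900×€112.00 + (77,900/848.5)×82.8 + (848.5/2)×0.16×€112.00 = €8,740,004.35.
EOQ at €99.79 = 898.9 (feasible in tier 2): TC = 77,900×€99.79 + (77,900/898.9)×82.8 + (898.9/2)×0.16×€99.79 = €7,787,992.67.
EOQ at €98.96 = 902.6 < 23000, so use break Q=23000: TC = 77,900×€98.96 + (77,900/23000.0)×82.8 + (23000.0/2)×0.16×€98.96 = €7,891,350.84.
Lowest total cost is €7,787,992.67 at Q = 898.9.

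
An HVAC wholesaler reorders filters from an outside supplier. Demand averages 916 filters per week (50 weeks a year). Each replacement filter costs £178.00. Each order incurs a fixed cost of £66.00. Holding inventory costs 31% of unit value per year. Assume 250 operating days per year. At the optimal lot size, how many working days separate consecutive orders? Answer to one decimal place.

Annual demand D = 916 × 50 = 45,800.
Holding cost H = 0.31 × £178.00 = £55.1800 per unit per year.
Q* = √(2DS/H) = √(2 × 45,800 × 66 / 55.18) ≈ 331.00.
Cycle time = Q*/D × 250 = 331.00 / 45,800 × 250 ≈ 1.807 days.

T ≈ 1.8 days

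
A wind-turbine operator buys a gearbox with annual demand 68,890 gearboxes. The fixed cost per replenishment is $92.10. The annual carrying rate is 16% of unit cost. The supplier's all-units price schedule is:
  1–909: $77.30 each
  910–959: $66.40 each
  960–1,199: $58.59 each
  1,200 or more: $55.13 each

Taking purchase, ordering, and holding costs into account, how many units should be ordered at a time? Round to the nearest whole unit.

Q* ≈ 1,200 gearboxes

Holding cost per unit per year at price C is H = 0.16·C.
Candidates are each tier's EOQ (if it falls in that tier) and each price-break quantity.
Tier 1 ($77.30): EOQ = 1012.9 exceeds tier's upper bound 909, so this tier is dominated.
Tier 2 ($66.40): EOQ = 1092.9 exceeds tier's upper bound 959, so this tier is dominated.
EOQ at $58.59 = 1163.5 (feasible in tier 3): TC = 68,890×$58.59 + (68,890/1163.5)×92.1 + (1163.5/2)×0.16×$58.59 = $4,047,171.83.
EOQ at $55.13 = 1199.4 < 1200, so use break Q=1200: TC = 68,890×$55.13 + (68,890/1200.0)×92.1 + (1200.0/2)×0.16×$55.13 = $3,808,485.49.
Lowest total cost is $3,808,485.49 at Q = 1200.0.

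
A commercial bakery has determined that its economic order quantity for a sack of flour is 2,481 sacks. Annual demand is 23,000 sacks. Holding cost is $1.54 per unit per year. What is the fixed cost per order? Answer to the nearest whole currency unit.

S ≈ $206

The basic EOQ model gives Q* = √(2DS/H); rearrange for the unknown.
From Q* = √(2DS/H): S = Q*²H / (2D) = 2,481² × 1.54 / (2 × 23,000) = 206.0708.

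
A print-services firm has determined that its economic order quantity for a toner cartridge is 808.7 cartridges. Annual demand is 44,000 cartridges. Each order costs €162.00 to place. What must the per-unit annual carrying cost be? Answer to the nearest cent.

Squaring Q* = √(2DS/H) gives Q*² = 2DS/H.
From Q* = √(2DS/H): H = 2DS / Q*² = 2 × 44,000 × 162 / 808.7² = 21.7983.

H ≈ €21.80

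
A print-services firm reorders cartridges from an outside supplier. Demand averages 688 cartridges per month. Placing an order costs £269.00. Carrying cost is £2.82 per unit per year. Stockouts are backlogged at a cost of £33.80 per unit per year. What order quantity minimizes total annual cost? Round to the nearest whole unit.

Q* ≈ 1,306 cartridges

Annual demand D = 688 × 12 = 8,256.
With planned backorders, Q* = √(2DS/H) · √((H+B)/B).
√(2DS/H) = √(2 × 8,256 × 269 / 2.82) = 1255.022.
√((H+B)/B) = √((2.82+33.8)/33.8) = 1.0409.
Q* ≈ 1306.328.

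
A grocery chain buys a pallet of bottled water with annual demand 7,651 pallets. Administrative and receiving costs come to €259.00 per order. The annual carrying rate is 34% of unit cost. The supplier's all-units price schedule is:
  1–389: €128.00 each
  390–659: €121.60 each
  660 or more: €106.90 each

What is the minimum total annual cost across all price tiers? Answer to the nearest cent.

TC* ≈ €832,888.52

Holding cost per unit per year at price C is H = 0.34·C.
Candidates are each tier's EOQ (if it falls in that tier) and each price-break quantity.
EOQ at €128.00 = 301.8 (feasible in tier 1): TC = 7,651×€128.00 + (7,651/301.8)×259 + (301.8/2)×0.34×€128.00 = €992,461.14.
EOQ at €121.60 = 309.6 < 390, so use break Q=390: TC = 7,651×€121.60 + (7,651/390.0)×259 + (390.0/2)×0.34×€121.60 = €943,504.73.
EOQ at €106.90 = 330.2 < 660, so use break Q=660: TC = 7,651×€106.90 + (7,651/660.0)×259 + (660.0/2)×0.34×€106.90 = €832,888.52.
Lowest total cost among the candidates is at Q = 660.0.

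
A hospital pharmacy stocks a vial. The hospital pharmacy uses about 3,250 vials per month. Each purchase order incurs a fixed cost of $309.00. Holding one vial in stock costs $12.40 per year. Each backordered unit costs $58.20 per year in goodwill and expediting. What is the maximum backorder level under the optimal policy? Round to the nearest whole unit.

Annual demand D = 3,250 × 12 = 39,000.
With planned backorders, Q* = √(2DS/H) · √((H+B)/B).
√(2DS/H) = √(2 × 39,000 × 309 / 12.4) = 1394.170.
√((H+B)/B) = √((12.4+58.2)/58.2) = 1.1014.
Q* ≈ 1535.524.
S* = Q* · H/(H+B) = 1535.524 × 12.4/70.6 ≈ 269.695.

S* ≈ 270 vials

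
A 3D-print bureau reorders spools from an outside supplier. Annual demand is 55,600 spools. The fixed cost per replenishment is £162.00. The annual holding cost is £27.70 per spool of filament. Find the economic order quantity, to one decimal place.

EOQ = √(2DS / H) = √(2 × 55,600 × 162 / 27.7).
= √(18,014,400 / 27.7) = √650,339.3502 ≈ 806.436.

Q* ≈ 806.4 spools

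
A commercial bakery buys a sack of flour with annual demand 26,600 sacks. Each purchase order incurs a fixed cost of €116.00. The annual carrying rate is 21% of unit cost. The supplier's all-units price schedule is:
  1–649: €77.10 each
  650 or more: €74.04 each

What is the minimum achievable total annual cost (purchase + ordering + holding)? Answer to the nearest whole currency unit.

TC* ≈ €1,979,264

Holding cost per unit per year at price C is H = 0.21·C.
Candidates are each tier's EOQ (if it falls in that tier) and each price-break quantity.
EOQ at €77.10 = 617.4 (feasible in tier 1): TC = 26,600×€77.10 + (26,600/617.4)×116 + (617.4/2)×0.21×€77.10 = €2,060,855.89.
EOQ at €74.04 = 630.0 < 650, so use break Q=650: TC = 26,600×€74.04 + (26,600/650.0)×116 + (650.0/2)×0.21×€74.04 = €1,979,264.31.
Lowest total cost among the candidates is at Q = 650.0.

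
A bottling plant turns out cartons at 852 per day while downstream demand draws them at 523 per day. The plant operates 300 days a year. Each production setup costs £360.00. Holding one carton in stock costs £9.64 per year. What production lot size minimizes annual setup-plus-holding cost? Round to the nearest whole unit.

Annual demand D = 523 × 300 = 156,900.
Production build-up factor (1 − d/p) = 1 − 523/852 = 0.3862.
Q* = √(2DS / (H(1 − d/p))) = √(2 × 156,900 × 360 / (9.64 × 0.3862)).
= √(112,968,000 / 3.7225) ≈ 5508.851.

Q* ≈ 5,509 cartons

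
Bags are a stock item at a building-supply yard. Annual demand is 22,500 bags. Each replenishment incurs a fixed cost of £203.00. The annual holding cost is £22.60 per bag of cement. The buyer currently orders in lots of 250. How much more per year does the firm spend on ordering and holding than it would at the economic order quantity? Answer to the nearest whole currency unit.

EOQ = √(2DS/H) = √(2 × 22,500 × 203 / 22.6) ≈ 635.77.
Cost at Q* = (D/Q*)S + (Q*/2)H = √(2DSH) ≈ £14,368.40.
Cost at Q = 250: (22,500/250)×203 + (250/2)×22.6 = £18,270.00 + £2,825.00 = £21,095.00.
Excess = £21,095.00 − £14,368.40 = £6,726.60.

Extra cost ≈ £6,727 per year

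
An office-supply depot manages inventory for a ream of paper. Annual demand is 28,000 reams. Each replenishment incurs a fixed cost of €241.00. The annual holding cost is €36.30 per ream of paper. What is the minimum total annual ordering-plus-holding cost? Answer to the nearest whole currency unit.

EOQ = √(2DS/H) = √(2 × 28,000 × 241 / 36.3) ≈ 609.75.
At Q*, ordering cost (D/Q*)S equals holding cost (Q*/2)H, each = √(DSH/2).
Minimum total = √(2DSH) = √(2 × 28,000 × 241 × 36.3) ≈ 22133.793.

TC* ≈ €22,134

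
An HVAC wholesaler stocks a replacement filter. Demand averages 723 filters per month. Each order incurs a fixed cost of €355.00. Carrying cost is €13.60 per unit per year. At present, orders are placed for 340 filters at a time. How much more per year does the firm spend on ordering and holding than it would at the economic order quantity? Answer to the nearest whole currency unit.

Annual demand D = 723 × 12 = 8,676.
EOQ = √(2DS/H) = √(2 × 8,676 × 355 / 13.6) ≈ 673.01.
Cost at Q* = (D/Q*)S + (Q*/2)H = √(2DSH) ≈ €9,152.89.
Cost at Q = 340: (8,676/340)×355 + (340/2)×13.6 = €9,058.76 + €2,312.00 = €11,370.76.
Excess = €11,370.76 − €9,152.89 = €2,217.87.

Extra cost ≈ €2,218 per year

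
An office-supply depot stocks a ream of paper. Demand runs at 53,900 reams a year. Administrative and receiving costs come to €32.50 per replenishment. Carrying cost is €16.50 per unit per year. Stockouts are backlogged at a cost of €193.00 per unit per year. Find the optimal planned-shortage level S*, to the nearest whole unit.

With planned backorders, Q* = √(2DS/H) · √((H+B)/B).
√(2DS/H) = √(2 × 53,900 × 32.5 / 16.5) = 460.796.
√((H+B)/B) = √((16.5+193)/193) = 1.0419.
Q* ≈ 480.090.
S* = Q* · H/(H+B) = 480.090 × 16.5/209.5 ≈ 37.811.

S* ≈ 38 reams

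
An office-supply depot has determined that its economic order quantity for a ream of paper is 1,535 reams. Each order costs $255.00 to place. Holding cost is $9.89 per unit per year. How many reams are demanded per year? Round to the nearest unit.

Squaring Q* = √(2DS/H) gives Q*² = 2DS/H.
From Q* = √(2DS/H): D = Q*²H / (2S) = 1,535² × 9.89 / (2 × 255) = 45692.285.

D ≈ 45,692 reams per year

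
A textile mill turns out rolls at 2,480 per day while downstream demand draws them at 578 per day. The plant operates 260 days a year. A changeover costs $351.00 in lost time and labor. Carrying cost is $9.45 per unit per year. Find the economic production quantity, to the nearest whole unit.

Annual demand D = 578 × 260 = 150,280.
Production build-up factor (1 − d/p) = 1 − 578/2,480 = 0.7669.
Q* = √(2DS / (H(1 − d/p))) = √(2 × 150,280 × 351 / (9.45 × 0.7669)).
= √(105,496,560 / 7.2475) ≈ 3815.257.

Q* ≈ 3,815 rolls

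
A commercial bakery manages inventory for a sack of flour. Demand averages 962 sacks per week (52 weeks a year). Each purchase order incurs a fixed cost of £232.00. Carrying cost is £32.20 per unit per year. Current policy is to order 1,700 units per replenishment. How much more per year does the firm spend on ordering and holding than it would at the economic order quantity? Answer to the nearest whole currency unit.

Extra cost ≈ £6,858 per year

Annual demand D = 962 × 52 = 50,024.
EOQ = √(2DS/H) = √(2 × 50,024 × 232 / 32.2) ≈ 849.02.
Cost at Q* = (D/Q*)S + (Q*/2)H = √(2DSH) ≈ £27,338.59.
Cost at Q = 1,700: (50,024/1,700)×232 + (1,700/2)×32.2 = £6,826.80 + £27,370.00 = £34,196.80.
Excess = £34,196.80 − £27,338.59 = £6,858.21.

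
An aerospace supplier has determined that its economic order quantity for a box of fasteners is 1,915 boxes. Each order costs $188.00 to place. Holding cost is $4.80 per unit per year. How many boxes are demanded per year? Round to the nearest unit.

Squaring Q* = √(2DS/H) gives Q*² = 2DS/H.
From Q* = √(2DS/H): D = Q*²H / (2S) = 1,915² × 4.8 / (2 × 188) = 46815.638.

D ≈ 46,816 boxes per year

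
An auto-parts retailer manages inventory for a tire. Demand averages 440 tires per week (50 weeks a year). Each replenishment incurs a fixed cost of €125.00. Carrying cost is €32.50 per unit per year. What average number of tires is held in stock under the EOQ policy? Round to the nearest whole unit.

Average inventory ≈ 206 tires

Annual demand D = 440 × 50 = 22,000.
The optimal lot size = √(2DS/H) = √(2 × 22,000 × 125 / 32.5) ≈ 411.38.
Average inventory = Q*/2 ≈ 411.38 / 2 = 205.688.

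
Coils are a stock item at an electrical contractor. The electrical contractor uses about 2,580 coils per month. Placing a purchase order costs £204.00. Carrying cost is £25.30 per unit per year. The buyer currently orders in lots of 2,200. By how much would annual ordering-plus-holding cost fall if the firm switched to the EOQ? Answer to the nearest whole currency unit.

Annual demand D = 2,580 × 12 = 30,960.
EOQ = √(2DS/H) = √(2 × 30,960 × 204 / 25.3) ≈ 706.59.
Cost at Q* = (D/Q*)S + (Q*/2)H = √(2DSH) ≈ £17,876.84.
Cost at Q = 2,200: (30,960/2,200)×204 + (2,200/2)×25.3 = £2,870.84 + £27,830.00 = £30,700.84.
Excess = £30,700.84 − £17,876.84 = £12,823.99.

Extra cost ≈ £12,824 per year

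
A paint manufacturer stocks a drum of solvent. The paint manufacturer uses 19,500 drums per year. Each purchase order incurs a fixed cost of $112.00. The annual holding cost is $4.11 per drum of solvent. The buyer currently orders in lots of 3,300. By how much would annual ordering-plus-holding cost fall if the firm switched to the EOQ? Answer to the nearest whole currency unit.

EOQ = √(2DS/H) = √(2 × 19,500 × 112 / 4.11) ≈ 1030.91.
Cost at Q* = (D/Q*)S + (Q*/2)H = √(2DSH) ≈ $4,237.04.
Cost at Q = 3,300: (19,500/3,300)×112 + (3,300/2)×4.11 = $661.82 + $6,781.50 = $7,443.32.
Excess = $7,443.32 − $4,237.04 = $3,206.28.

Extra cost ≈ $3,206 per year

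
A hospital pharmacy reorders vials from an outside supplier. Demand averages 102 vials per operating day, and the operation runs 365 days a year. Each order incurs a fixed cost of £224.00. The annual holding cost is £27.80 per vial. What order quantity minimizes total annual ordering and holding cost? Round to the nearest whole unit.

Q* ≈ 775 vials

Annual demand D = 102 × 365 = 37,230.
EOQ = √(2DS / H) = √(2 × 37,230 × 224 / 27.8).
= √(16,679,040 / 27.8) = √599,965.4676 ≈ 774.574.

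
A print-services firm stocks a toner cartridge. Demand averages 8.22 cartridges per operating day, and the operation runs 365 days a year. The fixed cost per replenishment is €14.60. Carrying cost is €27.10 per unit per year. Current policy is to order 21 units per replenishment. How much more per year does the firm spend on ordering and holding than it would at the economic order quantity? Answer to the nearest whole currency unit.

Annual demand D = 8.22 × 365 = 3,000.3.
EOQ = √(2DS/H) = √(2 × 3,000.3 × 14.6 / 27.1) ≈ 56.86.
Cost at Q* = (D/Q*)S + (Q*/2)H = √(2DSH) ≈ €1,540.84.
Cost at Q = 21: (3,000.3/21)×14.6 + (21/2)×27.1 = €2,085.92 + €284.55 = €2,370.47.
Excess = €2,370.47 − €1,540.84 = €829.63.

Extra cost ≈ €830 per year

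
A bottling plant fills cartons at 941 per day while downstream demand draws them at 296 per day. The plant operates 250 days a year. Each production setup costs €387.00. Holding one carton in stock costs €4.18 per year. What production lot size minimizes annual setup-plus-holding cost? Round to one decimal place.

Annual demand D = 296 × 250 = 74,000.
Production build-up factor (1 − d/p) = 1 − 296/941 = 0.6854.
Q* = √(2DS / (H(1 − d/p))) = √(2 × 74,000 × 387 / (4.18 × 0.6854)).
= √(57,276,000 / 2.8651) ≈ 4471.087.

Q* ≈ 4,471.1 cartons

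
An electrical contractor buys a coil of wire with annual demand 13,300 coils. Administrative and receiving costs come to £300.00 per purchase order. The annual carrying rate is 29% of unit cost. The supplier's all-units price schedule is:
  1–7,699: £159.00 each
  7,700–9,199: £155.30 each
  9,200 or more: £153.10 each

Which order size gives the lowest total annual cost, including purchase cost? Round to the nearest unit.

Holding cost per unit per year at price C is H = 0.29·C.
Evaluate total cost at each tier's feasible EOQ or, if the EOQ is below the tier, at the tier's minimum quantity.
EOQ at £159.00 = 416.0 (feasible in tier 1): TC = 13,300×£159.00 + (13,300/416.0)×300 + (416.0/2)×0.29×£159.00 = £2,133,882.23.
EOQ at £155.30 = 420.9 < 7700, so use break Q=7700: TC = 13,300×£155.30 + (13,300/7700.0)×300 + (7700.0/2)×0.29×£155.30 = £2,239,400.63.
EOQ at £153.10 = 424.0 < 9200, so use break Q=9200: TC = 13,300×£153.10 + (13,300/9200.0)×300 + (9200.0/2)×0.29×£153.10 = £2,240,899.10.
Lowest total cost is £2,133,882.23 at Q = 416.0.

Q* ≈ 416 coils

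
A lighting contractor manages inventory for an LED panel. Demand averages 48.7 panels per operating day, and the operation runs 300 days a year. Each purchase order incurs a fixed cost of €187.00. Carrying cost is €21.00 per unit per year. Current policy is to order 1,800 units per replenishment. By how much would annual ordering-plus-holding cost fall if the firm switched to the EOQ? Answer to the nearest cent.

Annual demand D = 48.7 × 300 = 14,610.
EOQ = √(2DS/H) = √(2 × 14,610 × 187 / 21) ≈ 510.10.
Cost at Q* = (D/Q*)S + (Q*/2)H = √(2DSH) ≈ €10,712.00.
Cost at Q = 1,800: (14,610/1,800)×187 + (1,800/2)×21 = €1,517.82 + €18,900.00 = €20,417.82.
Excess = €20,417.82 − €10,712.00 = €9,705.82.

Extra cost ≈ €9,705.82 per year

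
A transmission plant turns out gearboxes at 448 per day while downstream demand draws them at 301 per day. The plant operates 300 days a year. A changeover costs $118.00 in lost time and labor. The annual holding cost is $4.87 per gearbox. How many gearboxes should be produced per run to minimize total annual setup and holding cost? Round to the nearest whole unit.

Q* ≈ 3,652 gearboxes

Annual demand D = 301 × 300 = 90,300.
Production build-up factor (1 − d/p) = 1 − 301/448 = 0.3281.
Q* = √(2DS / (H(1 − d/p))) = √(2 × 90,300 × 118 / (4.87 × 0.3281)).
= √(21,310,800 / 1.598) ≈ 3651.874.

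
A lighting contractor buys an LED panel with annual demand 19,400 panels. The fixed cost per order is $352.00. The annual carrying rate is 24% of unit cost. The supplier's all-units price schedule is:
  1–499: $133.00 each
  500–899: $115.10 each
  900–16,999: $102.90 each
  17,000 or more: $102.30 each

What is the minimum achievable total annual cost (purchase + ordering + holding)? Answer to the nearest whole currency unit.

Holding cost per unit per year at price C is H = 0.24·C.
For each price level, check whether its EOQ is feasible; otherwise the best quantity at that price is the breakpoint.
Tier 1 ($133.00): EOQ = 654.1 exceeds tier's upper bound 499, so this tier is dominated.
EOQ at $115.10 = 703.1 (feasible in tier 2): TC = 19,400×$115.10 + (19,400/703.1)×352 + (703.1/2)×0.24×$115.10 = $2,252,363.63.
EOQ at $102.90 = 743.7 < 900, so use break Q=900: TC = 19,400×$102.90 + (19,400/900.0)×352 + (900.0/2)×0.24×$102.90 = $2,014,960.76.
EOQ at $102.30 = 745.8 < 17000, so use break Q=17000: TC = 19,400×$102.30 + (19,400/17000.0)×352 + (17000.0/2)×0.24×$102.30 = $2,193,713.69.
Lowest total cost among the candidates is at Q = 900.0.

TC* ≈ $2,014,961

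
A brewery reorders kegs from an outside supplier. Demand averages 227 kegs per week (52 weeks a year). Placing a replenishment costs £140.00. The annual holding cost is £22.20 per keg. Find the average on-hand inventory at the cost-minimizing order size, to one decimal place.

Annual demand D = 227 × 52 = 11,804.
Q* = √(2DS/H) = √(2 × 11,804 × 140 / 22.2) ≈ 385.85.
Average inventory = Q*/2 ≈ 385.85 / 2 = 192.924.

Average inventory ≈ 192.9 kegs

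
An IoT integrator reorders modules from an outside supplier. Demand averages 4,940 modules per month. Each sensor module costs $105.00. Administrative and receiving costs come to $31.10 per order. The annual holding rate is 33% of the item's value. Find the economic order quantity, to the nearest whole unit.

Annual demand D = 4,940 × 12 = 59,280.
Holding cost H = 0.33 × $105.00 = $34.6500 per unit per year.
EOQ = √(2DS / H) = √(2 × 59,280 × 31.1 / 34.65).
= √(3,687,216 / 34.65) = √106,413.1602 ≈ 326.210.

Q* ≈ 326 modules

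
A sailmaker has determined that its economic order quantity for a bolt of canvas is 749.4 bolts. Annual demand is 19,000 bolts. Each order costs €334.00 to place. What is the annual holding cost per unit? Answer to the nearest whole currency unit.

H ≈ €23

Invert the EOQ relation Q*² = 2DS/H.
From Q* = √(2DS/H): H = 2DS / Q*² = 2 × 19,000 × 334 / 749.4² = 22.5997.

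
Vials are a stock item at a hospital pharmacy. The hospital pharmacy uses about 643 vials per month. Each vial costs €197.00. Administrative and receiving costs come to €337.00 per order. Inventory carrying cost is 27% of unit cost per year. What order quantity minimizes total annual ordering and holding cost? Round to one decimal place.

Annual demand D = 643 × 12 = 7,716.
Holding cost H = 0.27 × €197.00 = €53.1900 per unit per year.
EOQ = √(2DS / H) = √(2 × 7,716 × 337 / 53.19).
= √(5,200,584 / 53.19) = √97,773.7169 ≈ 312.688.

Q* ≈ 312.7 vials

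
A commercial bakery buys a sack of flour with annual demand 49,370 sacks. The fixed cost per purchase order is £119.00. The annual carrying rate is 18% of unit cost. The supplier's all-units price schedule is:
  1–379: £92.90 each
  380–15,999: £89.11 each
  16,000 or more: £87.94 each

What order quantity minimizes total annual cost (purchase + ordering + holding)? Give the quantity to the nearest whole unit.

Holding cost per unit per year at price C is H = 0.18·C.
Candidates are each tier's EOQ (if it falls in that tier) and each price-break quantity.
Tier 1 (£92.90): EOQ = 838.3 exceeds tier's upper bound 379, so this tier is dominated.
EOQ at £89.11 = 855.9 (feasible in tier 2): TC = 49,370×£89.11 + (49,370/855.9)×119 + (855.9/2)×0.18×£89.11 = £4,413,089.09.
EOQ at £87.94 = 861.6 < 16000, so use break Q=16000: TC = 49,370×£87.94 + (49,370/16000.0)×119 + (16000.0/2)×0.18×£87.94 = £4,468,598.59.
Lowest total cost is £4,413,089.09 at Q = 855.9.

Q* ≈ 856 sacks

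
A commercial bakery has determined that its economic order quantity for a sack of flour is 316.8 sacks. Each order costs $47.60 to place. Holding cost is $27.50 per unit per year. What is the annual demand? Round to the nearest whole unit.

D ≈ 28,991 sacks per year

The basic EOQ model gives Q* = √(2DS/H); rearrange for the unknown.
From Q* = √(2DS/H): D = Q*²H / (2S) = 316.8² × 27.5 / (2 × 47.6) = 28991.193.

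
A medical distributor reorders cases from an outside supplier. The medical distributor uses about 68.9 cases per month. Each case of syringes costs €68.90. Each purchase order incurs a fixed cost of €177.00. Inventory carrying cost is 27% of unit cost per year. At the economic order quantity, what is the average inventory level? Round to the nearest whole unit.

Annual demand D = 68.9 × 12 = 826.8.
Holding cost H = 0.27 × €68.90 = €18.6030 per unit per year.
Q* = √(2DS/H) = √(2 × 826.8 × 177 / 18.603) ≈ 125.43.
Average inventory = Q*/2 ≈ 125.43 / 2 = 62.716.

Average inventory ≈ 63 cases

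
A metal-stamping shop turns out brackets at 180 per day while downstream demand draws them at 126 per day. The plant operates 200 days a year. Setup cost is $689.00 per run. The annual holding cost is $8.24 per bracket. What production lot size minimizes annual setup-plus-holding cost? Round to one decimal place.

Q* ≈ 3,748.0 brackets

Annual demand D = 126 × 200 = 25,200.
Production build-up factor (1 − d/p) = 1 − 126/180 = 0.3000.
Q* = √(2DS / (H(1 − d/p))) = √(2 × 25,200 × 689 / (8.24 × 0.3000)).
= √(34,725,600 / 2.472) ≈ 3748.009.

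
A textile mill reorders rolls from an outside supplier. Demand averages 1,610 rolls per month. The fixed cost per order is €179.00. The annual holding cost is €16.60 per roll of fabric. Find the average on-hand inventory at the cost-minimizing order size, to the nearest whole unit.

Annual demand D = 1,610 × 12 = 19,320.
EOQ = √(2DS/H) = √(2 × 19,320 × 179 / 16.6) ≈ 645.49.
Average inventory = Q*/2 ≈ 645.49 / 2 = 322.746.

Average inventory ≈ 323 rolls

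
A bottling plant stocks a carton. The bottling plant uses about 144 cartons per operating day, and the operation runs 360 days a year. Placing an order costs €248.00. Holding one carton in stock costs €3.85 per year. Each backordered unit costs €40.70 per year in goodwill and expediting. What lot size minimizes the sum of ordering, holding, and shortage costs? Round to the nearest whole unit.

Annual demand D = 144 × 360 = 51,840.
With planned backorders, Q* = √(2DS/H) · √((H+B)/B).
√(2DS/H) = √(2 × 51,840 × 248 / 3.85) = 2584.300.
√((H+B)/B) = √((3.85+40.7)/40.7) = 1.0462.
Q* ≈ 2703.769.

Q* ≈ 2,704 cartons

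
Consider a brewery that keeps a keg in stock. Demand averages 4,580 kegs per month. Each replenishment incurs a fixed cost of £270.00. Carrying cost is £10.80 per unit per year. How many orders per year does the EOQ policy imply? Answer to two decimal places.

N ≈ 33.15 orders per year

Annual demand D = 4,580 × 12 = 54,960.
Q* = √(2DS/H) = √(2 × 54,960 × 270 / 10.8) ≈ 1657.71.
Orders per year = D / Q* = 54,960 / 1657.71 ≈ 33.154.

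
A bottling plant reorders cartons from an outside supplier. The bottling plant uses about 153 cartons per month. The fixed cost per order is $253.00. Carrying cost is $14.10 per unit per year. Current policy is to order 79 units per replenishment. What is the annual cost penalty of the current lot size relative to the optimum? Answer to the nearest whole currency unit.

Annual demand D = 153 × 12 = 1,836.
EOQ = √(2DS/H) = √(2 × 1,836 × 253 / 14.1) ≈ 256.69.
Cost at Q* = (D/Q*)S + (Q*/2)H = √(2DSH) ≈ $3,619.27.
Cost at Q = 79: (1,836/79)×253 + (79/2)×14.1 = $5,879.85 + $556.95 = $6,436.80.
Excess = $6,436.80 − $3,619.27 = $2,817.53.

Extra cost ≈ $2,818 per year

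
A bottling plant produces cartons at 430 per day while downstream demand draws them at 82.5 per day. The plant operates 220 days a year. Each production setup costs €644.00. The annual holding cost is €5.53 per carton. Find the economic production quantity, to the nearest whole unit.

Annual demand D = 82.5 × 220 = 18,150.
Production build-up factor (1 − d/p) = 1 − 82.5/430 = 0.8081.
Q* = √(2DS / (H(1 − d/p))) = √(2 × 18,150 × 644 / (5.53 × 0.8081)).
= √(23,377,200 / 4.469) ≈ 2287.128.

Q* ≈ 2,287 cartons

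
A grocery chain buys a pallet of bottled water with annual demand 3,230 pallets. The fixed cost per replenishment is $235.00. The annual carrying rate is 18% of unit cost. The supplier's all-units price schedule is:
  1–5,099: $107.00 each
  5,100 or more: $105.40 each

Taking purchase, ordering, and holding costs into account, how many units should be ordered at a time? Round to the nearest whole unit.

Holding cost per unit per year at price C is H = 0.18·C.
For each price level, check whether its EOQ is feasible; otherwise the best quantity at that price is the breakpoint.
EOQ at $107.00 = 280.8 (feasible in tier 1): TC = 3,230×$107.00 + (3,230/280.8)×235 + (280.8/2)×0.18×$107.00 = $351,017.27.
EOQ at $105.40 = 282.9 < 5100, so use break Q=5100: TC = 3,230×$105.40 + (3,230/5100.0)×235 + (5100.0/2)×0.18×$105.40 = $388,969.43.
Lowest total cost is $351,017.27 at Q = 280.8.

Q* ≈ 281 pallets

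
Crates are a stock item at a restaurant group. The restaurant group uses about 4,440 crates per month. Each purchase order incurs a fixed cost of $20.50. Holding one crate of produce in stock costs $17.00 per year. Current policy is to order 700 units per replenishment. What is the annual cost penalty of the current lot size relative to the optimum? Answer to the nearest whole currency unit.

Extra cost ≈ $1,416 per year

Annual demand D = 4,440 × 12 = 53,280.
EOQ = √(2DS/H) = √(2 × 53,280 × 20.5 / 17) ≈ 358.47.
Cost at Q* = (D/Q*)S + (Q*/2)H = √(2DSH) ≈ $6,093.94.
Cost at Q = 700: (53,280/700)×20.5 + (700/2)×17 = $1,560.34 + $5,950.00 = $7,510.34.
Excess = $7,510.34 − $6,093.94 = $1,416.40.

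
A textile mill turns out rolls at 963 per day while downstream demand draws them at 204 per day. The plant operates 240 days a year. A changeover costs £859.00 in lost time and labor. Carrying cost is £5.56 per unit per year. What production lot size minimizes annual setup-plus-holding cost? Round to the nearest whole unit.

Annual demand D = 204 × 240 = 48,960.
Production build-up factor (1 − d/p) = 1 − 204/963 = 0.7882.
Q* = √(2DS / (H(1 − d/p))) = √(2 × 48,960 × 859 / (5.56 × 0.7882)).
= √(84,113,280 / 4.3822) ≈ 4381.140.

Q* ≈ 4,381 rolls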